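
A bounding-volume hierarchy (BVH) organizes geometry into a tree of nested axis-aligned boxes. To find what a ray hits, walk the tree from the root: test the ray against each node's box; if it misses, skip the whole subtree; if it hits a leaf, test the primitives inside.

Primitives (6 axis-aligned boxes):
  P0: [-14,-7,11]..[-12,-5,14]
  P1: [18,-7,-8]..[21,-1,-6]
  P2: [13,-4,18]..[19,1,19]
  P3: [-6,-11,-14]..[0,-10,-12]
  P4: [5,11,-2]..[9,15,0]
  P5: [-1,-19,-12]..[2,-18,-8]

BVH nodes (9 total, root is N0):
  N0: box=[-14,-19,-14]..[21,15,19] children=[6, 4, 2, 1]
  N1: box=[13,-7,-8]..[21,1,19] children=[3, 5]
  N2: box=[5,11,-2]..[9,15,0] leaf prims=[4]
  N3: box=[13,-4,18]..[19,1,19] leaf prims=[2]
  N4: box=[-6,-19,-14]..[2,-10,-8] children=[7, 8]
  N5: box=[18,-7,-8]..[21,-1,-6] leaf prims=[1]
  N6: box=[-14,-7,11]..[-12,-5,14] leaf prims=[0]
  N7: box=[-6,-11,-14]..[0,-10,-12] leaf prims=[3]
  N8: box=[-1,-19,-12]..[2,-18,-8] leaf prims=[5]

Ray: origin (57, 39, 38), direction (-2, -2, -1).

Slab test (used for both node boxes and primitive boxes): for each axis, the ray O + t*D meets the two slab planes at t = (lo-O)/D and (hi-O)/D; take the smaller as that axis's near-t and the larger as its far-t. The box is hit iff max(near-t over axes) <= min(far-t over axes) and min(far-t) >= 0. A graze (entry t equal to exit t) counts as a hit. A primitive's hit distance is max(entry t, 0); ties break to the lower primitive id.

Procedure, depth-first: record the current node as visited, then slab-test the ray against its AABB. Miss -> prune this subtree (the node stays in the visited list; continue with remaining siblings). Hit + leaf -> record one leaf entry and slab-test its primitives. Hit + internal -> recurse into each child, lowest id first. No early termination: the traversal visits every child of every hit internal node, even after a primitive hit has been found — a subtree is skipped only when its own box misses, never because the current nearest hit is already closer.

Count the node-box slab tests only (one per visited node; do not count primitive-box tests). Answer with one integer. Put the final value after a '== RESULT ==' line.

Traverse from the root:
N0 x:[18,71/2] y:[12,29] z:[19,52] -> hit [19,29], descend [1, 2, 4, 6]
  N1 x:[18,22] y:[19,23] z:[19,46] -> hit [19,22], descend [3, 5]
    N3 x:[19,22] y:[19,43/2] z:[19,20] -> hit [19,20] leaf, test {P2@t=19}
    N5 x:[18,39/2] y:[20,23] z:[44,46] -> miss, prune
  N2 x:[24,26] y:[12,14] z:[38,40] -> miss, prune
  N4 x:[55/2,63/2] y:[49/2,29] z:[46,52] -> miss, prune
  N6 x:[69/2,71/2] y:[22,23] z:[24,27] -> miss, prune

7 AABB tests over nodes [0, 1, 3, 5, 2, 4, 6]; 1 leaf entered; closest P2.

== RESULT ==
7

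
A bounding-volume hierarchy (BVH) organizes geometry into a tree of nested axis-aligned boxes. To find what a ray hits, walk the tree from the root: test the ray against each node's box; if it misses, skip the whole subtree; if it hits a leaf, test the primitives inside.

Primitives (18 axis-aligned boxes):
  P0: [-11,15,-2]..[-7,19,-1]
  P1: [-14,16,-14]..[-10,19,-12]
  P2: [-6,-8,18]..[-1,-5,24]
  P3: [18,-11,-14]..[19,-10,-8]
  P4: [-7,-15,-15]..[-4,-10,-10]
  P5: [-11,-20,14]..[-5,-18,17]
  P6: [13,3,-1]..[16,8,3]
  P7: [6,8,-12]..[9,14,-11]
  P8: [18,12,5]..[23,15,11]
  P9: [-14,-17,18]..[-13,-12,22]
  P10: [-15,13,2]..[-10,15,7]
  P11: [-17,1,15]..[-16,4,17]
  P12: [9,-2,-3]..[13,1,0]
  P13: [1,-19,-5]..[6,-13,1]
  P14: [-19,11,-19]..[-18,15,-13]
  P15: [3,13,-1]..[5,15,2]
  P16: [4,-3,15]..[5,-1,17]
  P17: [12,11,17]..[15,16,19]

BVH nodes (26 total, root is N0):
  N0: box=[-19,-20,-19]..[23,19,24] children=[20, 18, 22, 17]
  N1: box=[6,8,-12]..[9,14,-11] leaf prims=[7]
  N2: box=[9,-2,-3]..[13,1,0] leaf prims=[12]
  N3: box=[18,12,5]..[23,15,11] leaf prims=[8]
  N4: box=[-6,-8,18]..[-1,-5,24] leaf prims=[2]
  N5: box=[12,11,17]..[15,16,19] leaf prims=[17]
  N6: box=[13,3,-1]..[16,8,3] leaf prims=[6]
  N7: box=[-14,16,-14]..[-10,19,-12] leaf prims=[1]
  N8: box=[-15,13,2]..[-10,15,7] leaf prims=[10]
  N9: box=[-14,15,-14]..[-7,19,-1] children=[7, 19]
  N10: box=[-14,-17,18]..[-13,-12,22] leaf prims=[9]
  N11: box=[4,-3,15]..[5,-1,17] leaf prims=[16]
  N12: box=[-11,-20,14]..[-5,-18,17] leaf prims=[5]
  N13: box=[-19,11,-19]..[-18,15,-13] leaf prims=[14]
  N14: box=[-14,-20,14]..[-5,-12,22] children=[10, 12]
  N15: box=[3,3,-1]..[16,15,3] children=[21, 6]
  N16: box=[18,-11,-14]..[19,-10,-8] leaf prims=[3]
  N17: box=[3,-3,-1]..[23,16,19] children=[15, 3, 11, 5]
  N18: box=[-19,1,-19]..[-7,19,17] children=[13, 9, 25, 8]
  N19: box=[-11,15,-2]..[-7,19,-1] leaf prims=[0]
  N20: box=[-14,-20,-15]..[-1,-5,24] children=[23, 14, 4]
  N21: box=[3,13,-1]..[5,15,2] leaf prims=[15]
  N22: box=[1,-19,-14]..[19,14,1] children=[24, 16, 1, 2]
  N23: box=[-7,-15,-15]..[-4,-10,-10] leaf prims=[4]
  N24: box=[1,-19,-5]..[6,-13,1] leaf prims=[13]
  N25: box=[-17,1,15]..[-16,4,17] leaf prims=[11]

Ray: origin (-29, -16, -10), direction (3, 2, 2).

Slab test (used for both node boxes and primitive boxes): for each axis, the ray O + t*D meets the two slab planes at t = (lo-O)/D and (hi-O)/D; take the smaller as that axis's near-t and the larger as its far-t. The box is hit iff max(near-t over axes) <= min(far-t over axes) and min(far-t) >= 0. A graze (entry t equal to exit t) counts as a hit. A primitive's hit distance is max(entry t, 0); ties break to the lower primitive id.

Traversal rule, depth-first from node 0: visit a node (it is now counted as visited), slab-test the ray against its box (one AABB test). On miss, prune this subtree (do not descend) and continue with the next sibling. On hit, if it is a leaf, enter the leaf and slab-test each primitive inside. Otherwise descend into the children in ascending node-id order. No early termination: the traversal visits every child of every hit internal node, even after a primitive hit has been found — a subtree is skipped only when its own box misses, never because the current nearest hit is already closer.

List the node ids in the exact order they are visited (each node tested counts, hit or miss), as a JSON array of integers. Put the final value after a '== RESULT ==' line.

Trace the traversal:
N0 x:[10/3,52/3] y:[-2,35/2] z:[-9/2,17] -> hit [10/3,17], descend [17, 18, 20, 22]
  N17 x:[32/3,52/3] y:[13/2,16] z:[9/2,29/2] -> hit [32/3,29/2], descend [3, 5, 11, 15]
    N3 x:[47/3,52/3] y:[14,31/2] z:[15/2,21/2] -> miss, prune
    N5 x:[41/3,44/3] y:[27/2,16] z:[27/2,29/2] -> hit [41/3,29/2] leaf, test {P17@t=41/3}
    N11 x:[11,34/3] y:[13/2,15/2] z:[25/2,27/2] -> miss, prune
    N15 x:[32/3,15] y:[19/2,31/2] z:[9/2,13/2] -> miss, prune
  N18 x:[10/3,22/3] y:[17/2,35/2] z:[-9/2,27/2] -> miss, prune
  N20 x:[5,28/3] y:[-2,11/2] z:[-5/2,17] -> hit [5,11/2], descend [4, 14, 23]
    N4 x:[23/3,28/3] y:[4,11/2] z:[14,17] -> miss, prune
    N14 x:[5,8] y:[-2,2] z:[12,16] -> miss, prune
    N23 x:[22/3,25/3] y:[1/2,3] z:[-5/2,0] -> miss, prune
  N22 x:[10,16] y:[-3/2,15] z:[-2,11/2] -> miss, prune

12 AABB tests over nodes [0, 17, 3, 5, 11, 15, 18, 20, 4, 14, 23, 22]; 1 leaf entered; closest P17.

== RESULT ==
[0, 17, 3, 5, 11, 15, 18, 20, 4, 14, 23, 22]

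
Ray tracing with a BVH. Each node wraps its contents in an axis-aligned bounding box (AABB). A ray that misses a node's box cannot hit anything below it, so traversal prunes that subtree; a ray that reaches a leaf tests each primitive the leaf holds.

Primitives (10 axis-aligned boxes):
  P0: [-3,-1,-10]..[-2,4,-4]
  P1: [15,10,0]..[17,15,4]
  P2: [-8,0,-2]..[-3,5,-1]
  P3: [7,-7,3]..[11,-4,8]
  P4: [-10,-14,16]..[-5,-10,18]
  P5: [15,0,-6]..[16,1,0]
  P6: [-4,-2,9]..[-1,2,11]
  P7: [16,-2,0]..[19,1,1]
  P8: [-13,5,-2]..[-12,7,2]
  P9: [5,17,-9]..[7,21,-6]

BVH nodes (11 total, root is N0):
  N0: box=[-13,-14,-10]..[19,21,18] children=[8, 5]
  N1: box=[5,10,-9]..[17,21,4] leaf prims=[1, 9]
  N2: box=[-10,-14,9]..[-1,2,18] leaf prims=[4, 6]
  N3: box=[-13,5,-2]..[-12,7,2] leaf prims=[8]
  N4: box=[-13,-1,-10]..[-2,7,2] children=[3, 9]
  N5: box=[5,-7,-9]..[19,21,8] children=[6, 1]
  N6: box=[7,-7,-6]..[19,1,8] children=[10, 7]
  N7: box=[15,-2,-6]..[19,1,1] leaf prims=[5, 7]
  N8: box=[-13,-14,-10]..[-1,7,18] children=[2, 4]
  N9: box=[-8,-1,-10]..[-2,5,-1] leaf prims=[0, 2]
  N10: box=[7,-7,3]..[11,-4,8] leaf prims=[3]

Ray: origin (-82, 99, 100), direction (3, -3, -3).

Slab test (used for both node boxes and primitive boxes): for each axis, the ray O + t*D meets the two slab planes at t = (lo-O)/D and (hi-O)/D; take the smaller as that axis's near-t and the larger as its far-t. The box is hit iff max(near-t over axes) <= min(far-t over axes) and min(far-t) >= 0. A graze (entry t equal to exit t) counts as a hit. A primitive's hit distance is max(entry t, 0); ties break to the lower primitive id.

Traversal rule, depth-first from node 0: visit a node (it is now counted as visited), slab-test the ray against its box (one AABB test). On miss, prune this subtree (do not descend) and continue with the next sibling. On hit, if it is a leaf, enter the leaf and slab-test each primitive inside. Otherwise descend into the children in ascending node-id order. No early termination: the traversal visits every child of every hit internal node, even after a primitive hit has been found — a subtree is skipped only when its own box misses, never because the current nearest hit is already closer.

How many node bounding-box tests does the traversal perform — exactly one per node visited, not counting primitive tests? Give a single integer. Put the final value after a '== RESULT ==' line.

Traverse from the root:
N0 x:[23,101/3] y:[26,113/3] z:[82/3,110/3] -> hit [82/3,101/3], descend [5, 8]
  N5 x:[29,101/3] y:[26,106/3] z:[92/3,109/3] -> hit [92/3,101/3], descend [1, 6]
    N1 x:[29,33] y:[26,89/3] z:[32,109/3] -> miss, prune
    N6 x:[89/3,101/3] y:[98/3,106/3] z:[92/3,106/3] -> hit [98/3,101/3], descend [7, 10]
      N7 x:[97/3,101/3] y:[98/3,101/3] z:[33,106/3] -> hit [33,101/3] leaf, test {P5(miss), P7@t=33}
      N10 x:[89/3,31] y:[103/3,106/3] z:[92/3,97/3] -> miss, prune
  N8 x:[23,27] y:[92/3,113/3] z:[82/3,110/3] -> miss, prune

7 AABB tests over nodes [0, 5, 1, 6, 7, 10, 8]; 1 leaf entered; closest P7.

== RESULT ==
7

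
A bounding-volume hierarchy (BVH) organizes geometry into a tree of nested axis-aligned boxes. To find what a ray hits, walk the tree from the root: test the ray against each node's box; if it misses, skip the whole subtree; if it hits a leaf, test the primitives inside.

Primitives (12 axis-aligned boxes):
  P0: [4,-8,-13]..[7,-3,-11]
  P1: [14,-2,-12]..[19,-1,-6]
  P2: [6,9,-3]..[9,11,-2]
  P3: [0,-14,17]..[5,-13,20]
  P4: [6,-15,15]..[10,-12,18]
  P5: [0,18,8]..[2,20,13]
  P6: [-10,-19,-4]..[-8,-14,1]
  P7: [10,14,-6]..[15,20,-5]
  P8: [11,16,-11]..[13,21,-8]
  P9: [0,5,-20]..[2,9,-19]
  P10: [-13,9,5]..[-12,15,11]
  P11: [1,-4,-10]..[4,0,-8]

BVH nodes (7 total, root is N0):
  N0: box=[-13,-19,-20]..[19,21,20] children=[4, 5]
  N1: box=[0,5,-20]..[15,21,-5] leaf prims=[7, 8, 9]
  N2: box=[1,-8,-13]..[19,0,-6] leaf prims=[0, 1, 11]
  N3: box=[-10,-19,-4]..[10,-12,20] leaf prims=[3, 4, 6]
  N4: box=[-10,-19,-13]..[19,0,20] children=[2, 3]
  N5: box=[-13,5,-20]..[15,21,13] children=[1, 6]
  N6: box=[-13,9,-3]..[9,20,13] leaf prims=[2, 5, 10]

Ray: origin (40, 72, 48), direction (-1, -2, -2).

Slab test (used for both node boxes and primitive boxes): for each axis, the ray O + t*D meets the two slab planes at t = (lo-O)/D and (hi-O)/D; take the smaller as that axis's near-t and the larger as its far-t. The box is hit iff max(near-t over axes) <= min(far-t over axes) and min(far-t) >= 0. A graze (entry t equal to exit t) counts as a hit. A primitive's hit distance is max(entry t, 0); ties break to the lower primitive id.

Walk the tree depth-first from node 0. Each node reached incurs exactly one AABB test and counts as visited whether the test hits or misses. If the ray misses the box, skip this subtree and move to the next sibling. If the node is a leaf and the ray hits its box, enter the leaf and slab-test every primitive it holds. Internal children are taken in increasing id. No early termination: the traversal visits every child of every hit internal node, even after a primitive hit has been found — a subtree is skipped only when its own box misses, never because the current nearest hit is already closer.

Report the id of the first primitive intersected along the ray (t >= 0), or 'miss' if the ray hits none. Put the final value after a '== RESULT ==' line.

Trace the traversal:
N0 x:[21,53] y:[51/2,91/2] z:[14,34] -> hit [51/2,34], descend [4, 5]
  N4 x:[21,50] y:[36,91/2] z:[14,61/2] -> miss, prune
  N5 x:[25,53] y:[51/2,67/2] z:[35/2,34] -> hit [51/2,67/2], descend [1, 6]
    N1 x:[25,40] y:[51/2,67/2] z:[53/2,34] -> hit [53/2,67/2] leaf, test {P7@t=53/2, P8@t=28, P9(miss)}
    N6 x:[31,53] y:[26,63/2] z:[35/2,51/2] -> miss, prune

5 AABB tests over nodes [0, 4, 5, 1, 6]; 1 leaf entered; closest P7.

== RESULT ==
7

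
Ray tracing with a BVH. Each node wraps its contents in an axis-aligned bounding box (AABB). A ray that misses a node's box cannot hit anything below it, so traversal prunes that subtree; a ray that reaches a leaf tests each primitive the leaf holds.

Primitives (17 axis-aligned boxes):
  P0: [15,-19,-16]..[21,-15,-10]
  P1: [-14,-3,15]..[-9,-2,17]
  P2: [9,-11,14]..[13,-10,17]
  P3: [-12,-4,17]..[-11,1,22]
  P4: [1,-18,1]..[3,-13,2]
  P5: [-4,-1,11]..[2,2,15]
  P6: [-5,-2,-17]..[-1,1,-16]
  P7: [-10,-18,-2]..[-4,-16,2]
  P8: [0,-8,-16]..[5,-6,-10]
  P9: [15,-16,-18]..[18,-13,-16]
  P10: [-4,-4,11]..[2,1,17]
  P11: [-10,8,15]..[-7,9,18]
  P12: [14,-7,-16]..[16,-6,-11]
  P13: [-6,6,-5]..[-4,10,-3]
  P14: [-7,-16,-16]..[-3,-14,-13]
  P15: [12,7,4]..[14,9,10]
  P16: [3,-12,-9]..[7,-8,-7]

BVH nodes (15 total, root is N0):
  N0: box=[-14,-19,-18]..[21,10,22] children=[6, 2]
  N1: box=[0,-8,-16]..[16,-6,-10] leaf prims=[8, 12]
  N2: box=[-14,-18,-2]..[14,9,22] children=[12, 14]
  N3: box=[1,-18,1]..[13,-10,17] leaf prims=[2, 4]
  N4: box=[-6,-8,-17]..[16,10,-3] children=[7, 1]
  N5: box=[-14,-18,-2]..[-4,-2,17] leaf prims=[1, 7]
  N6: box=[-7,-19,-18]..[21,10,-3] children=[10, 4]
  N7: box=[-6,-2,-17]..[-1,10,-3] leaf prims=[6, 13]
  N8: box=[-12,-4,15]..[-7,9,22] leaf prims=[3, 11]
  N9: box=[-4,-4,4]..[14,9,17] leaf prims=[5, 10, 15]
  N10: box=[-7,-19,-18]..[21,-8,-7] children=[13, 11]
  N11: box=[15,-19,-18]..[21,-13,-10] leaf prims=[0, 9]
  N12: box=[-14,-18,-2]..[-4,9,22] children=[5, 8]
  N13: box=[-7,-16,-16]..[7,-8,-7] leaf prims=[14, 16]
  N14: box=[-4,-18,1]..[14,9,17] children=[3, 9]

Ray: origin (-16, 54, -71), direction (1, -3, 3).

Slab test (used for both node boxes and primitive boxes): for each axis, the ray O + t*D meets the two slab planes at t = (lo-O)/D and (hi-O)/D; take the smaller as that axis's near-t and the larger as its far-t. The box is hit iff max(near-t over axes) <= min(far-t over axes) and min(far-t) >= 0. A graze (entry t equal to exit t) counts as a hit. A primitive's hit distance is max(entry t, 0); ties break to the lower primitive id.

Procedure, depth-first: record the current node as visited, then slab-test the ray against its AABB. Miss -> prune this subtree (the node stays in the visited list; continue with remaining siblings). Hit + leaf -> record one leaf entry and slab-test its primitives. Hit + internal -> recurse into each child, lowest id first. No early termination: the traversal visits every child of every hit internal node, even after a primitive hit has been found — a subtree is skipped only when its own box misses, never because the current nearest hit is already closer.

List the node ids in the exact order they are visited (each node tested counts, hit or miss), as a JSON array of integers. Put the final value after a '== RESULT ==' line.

Traverse from the root:
N0 x:[2,37] y:[44/3,73/3] z:[53/3,31] -> hit [53/3,73/3], descend [2, 6]
  N2 x:[2,30] y:[15,24] z:[23,31] -> hit [23,24], descend [12, 14]
    N12 x:[2,12] y:[15,24] z:[23,31] -> miss, prune
    N14 x:[12,30] y:[15,24] z:[24,88/3] -> hit [24,24], descend [3, 9]
      N3 x:[17,29] y:[64/3,24] z:[24,88/3] -> hit [24,24] leaf, test {P2(miss), P4(miss)}
      N9 x:[12,30] y:[15,58/3] z:[25,88/3] -> miss, prune
  N6 x:[9,37] y:[44/3,73/3] z:[53/3,68/3] -> hit [53/3,68/3], descend [4, 10]
    N4 x:[10,32] y:[44/3,62/3] z:[18,68/3] -> hit [18,62/3], descend [1, 7]
      N1 x:[16,32] y:[20,62/3] z:[55/3,61/3] -> hit [20,61/3] leaf, test {P8@t=20, P12(miss)}
      N7 x:[10,15] y:[44/3,56/3] z:[18,68/3] -> miss, prune
    N10 x:[9,37] y:[62/3,73/3] z:[53/3,64/3] -> hit [62/3,64/3], descend [11, 13]
      N11 x:[31,37] y:[67/3,73/3] z:[53/3,61/3] -> miss, prune
      N13 x:[9,23] y:[62/3,70/3] z:[55/3,64/3] -> hit [62/3,64/3] leaf, test {P14(miss), P16@t=62/3}

Summary -> nodes [0, 2, 12, 14, 3, 9, 6, 4, 1, 7, 10, 11, 13]; box-tests=13; leaf-entries=3; first=P8

== RESULT ==
[0, 2, 12, 14, 3, 9, 6, 4, 1, 7, 10, 11, 13]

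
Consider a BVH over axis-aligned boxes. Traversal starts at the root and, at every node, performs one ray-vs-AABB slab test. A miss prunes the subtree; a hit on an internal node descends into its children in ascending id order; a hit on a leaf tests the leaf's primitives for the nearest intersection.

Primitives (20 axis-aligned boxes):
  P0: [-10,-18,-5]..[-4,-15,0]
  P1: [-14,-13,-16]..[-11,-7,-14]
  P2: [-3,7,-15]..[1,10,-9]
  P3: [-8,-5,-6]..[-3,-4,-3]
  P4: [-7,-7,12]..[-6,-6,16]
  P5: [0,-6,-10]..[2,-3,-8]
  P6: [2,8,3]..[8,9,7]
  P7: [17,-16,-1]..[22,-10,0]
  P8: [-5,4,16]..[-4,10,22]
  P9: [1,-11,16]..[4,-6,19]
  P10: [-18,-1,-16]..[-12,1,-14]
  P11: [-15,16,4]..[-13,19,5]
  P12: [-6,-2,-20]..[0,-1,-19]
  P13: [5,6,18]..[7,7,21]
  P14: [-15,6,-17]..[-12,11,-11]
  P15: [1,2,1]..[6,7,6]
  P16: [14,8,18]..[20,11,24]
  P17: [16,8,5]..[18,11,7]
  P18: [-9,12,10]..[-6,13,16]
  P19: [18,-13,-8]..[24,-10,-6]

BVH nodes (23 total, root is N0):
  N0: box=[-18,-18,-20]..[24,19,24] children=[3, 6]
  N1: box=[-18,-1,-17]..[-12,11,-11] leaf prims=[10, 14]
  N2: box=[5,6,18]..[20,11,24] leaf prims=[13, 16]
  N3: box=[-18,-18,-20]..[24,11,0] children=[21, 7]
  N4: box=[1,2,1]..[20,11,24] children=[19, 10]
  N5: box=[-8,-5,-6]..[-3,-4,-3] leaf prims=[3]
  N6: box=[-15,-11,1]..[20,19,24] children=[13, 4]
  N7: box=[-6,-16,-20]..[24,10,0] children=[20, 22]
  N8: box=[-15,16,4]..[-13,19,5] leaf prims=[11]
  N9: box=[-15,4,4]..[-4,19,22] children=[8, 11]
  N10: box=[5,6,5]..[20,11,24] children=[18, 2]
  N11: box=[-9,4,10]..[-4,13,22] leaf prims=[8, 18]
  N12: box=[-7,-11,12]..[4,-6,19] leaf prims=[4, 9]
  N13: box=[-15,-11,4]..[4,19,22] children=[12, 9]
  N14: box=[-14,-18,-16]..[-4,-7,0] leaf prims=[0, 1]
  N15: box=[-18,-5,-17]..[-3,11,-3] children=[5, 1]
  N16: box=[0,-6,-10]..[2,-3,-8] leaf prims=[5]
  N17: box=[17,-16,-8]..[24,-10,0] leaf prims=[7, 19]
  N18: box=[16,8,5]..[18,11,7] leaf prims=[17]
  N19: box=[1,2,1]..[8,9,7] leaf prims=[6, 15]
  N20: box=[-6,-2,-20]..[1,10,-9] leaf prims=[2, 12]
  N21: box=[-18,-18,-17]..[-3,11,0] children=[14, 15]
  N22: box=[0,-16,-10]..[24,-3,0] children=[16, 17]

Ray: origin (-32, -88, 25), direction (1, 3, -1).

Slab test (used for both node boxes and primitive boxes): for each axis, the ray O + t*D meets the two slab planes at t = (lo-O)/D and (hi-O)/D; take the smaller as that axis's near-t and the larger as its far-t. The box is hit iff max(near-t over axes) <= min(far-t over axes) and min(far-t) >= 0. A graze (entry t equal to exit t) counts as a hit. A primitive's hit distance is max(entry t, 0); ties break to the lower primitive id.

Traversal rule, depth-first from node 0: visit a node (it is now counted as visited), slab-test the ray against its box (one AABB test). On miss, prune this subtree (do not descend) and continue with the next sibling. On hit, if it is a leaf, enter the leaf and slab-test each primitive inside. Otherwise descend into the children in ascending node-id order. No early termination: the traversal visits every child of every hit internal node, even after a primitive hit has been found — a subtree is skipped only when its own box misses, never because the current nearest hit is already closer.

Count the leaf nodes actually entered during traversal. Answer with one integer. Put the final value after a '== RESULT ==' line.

Trace the traversal:
N0 x:[14,56] y:[70/3,107/3] z:[1,45] -> hit [70/3,107/3], descend [3, 6]
  N3 x:[14,56] y:[70/3,33] z:[25,45] -> hit [25,33], descend [7, 21]
    N7 x:[26,56] y:[24,98/3] z:[25,45] -> hit [26,98/3], descend [20, 22]
      N20 x:[26,33] y:[86/3,98/3] z:[34,45] -> miss, prune
      N22 x:[32,56] y:[24,85/3] z:[25,35] -> miss, prune
    N21 x:[14,29] y:[70/3,33] z:[25,42] -> hit [25,29], descend [14, 15]
      N14 x:[18,28] y:[70/3,27] z:[25,41] -> hit [25,27] leaf, test {P0(miss), P1(miss)}
      N15 x:[14,29] y:[83/3,33] z:[28,42] -> hit [28,29], descend [1, 5]
        N1 x:[14,20] y:[29,33] z:[36,42] -> miss, prune
        N5 x:[24,29] y:[83/3,28] z:[28,31] -> hit [28,28] leaf, test {P3@t=28}
  N6 x:[17,52] y:[77/3,107/3] z:[1,24] -> miss, prune

order=[0, 3, 7, 20, 22, 21, 14, 15, 1, 5, 6]  |boxes|=11  |leaves|=2  hit=P3

== RESULT ==
2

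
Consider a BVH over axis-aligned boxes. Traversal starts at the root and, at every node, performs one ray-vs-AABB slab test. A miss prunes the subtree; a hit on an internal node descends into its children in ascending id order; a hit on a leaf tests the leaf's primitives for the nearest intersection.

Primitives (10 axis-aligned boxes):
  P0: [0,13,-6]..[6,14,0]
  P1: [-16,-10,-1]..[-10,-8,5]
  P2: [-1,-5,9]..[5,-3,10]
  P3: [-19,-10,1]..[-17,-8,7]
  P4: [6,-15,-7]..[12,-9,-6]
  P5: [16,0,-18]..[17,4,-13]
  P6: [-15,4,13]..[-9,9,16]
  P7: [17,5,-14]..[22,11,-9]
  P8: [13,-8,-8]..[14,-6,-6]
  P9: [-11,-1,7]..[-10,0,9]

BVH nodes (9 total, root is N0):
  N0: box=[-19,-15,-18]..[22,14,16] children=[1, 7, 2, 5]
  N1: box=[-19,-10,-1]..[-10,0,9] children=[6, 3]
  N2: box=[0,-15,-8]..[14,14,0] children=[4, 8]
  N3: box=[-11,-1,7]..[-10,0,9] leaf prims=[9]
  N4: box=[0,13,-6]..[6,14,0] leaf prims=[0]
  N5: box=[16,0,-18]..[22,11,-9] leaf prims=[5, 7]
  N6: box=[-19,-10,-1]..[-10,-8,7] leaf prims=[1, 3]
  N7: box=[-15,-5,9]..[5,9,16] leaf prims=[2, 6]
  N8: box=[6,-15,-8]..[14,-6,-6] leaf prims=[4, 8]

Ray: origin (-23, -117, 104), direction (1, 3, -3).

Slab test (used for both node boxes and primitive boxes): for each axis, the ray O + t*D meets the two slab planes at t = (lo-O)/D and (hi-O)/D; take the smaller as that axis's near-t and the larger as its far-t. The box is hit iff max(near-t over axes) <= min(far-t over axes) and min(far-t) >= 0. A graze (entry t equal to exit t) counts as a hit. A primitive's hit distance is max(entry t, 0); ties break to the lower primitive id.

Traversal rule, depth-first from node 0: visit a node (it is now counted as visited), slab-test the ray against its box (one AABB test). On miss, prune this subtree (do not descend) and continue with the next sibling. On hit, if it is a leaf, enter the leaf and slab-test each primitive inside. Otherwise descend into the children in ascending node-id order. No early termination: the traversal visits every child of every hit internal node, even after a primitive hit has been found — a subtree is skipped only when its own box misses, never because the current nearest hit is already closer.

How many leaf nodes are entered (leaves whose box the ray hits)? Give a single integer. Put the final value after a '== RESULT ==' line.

Trace the traversal:
N0 x:[4,45] y:[34,131/3] z:[88/3,122/3] -> hit [34,122/3], descend [1, 2, 5, 7]
  N1 x:[4,13] y:[107/3,39] z:[95/3,35] -> miss, prune
  N2 x:[23,37] y:[34,131/3] z:[104/3,112/3] -> hit [104/3,37], descend [4, 8]
    N4 x:[23,29] y:[130/3,131/3] z:[104/3,110/3] -> miss, prune
    N8 x:[29,37] y:[34,37] z:[110/3,112/3] -> hit [110/3,37] leaf, test {P4(miss), P8@t=110/3}
  N5 x:[39,45] y:[39,128/3] z:[113/3,122/3] -> hit [39,122/3] leaf, test {P5@t=39, P7(miss)}
  N7 x:[8,28] y:[112/3,42] z:[88/3,95/3] -> miss, prune

Summary -> nodes [0, 1, 2, 4, 8, 5, 7]; box-tests=7; leaf-entries=2; first=P8

== RESULT ==
2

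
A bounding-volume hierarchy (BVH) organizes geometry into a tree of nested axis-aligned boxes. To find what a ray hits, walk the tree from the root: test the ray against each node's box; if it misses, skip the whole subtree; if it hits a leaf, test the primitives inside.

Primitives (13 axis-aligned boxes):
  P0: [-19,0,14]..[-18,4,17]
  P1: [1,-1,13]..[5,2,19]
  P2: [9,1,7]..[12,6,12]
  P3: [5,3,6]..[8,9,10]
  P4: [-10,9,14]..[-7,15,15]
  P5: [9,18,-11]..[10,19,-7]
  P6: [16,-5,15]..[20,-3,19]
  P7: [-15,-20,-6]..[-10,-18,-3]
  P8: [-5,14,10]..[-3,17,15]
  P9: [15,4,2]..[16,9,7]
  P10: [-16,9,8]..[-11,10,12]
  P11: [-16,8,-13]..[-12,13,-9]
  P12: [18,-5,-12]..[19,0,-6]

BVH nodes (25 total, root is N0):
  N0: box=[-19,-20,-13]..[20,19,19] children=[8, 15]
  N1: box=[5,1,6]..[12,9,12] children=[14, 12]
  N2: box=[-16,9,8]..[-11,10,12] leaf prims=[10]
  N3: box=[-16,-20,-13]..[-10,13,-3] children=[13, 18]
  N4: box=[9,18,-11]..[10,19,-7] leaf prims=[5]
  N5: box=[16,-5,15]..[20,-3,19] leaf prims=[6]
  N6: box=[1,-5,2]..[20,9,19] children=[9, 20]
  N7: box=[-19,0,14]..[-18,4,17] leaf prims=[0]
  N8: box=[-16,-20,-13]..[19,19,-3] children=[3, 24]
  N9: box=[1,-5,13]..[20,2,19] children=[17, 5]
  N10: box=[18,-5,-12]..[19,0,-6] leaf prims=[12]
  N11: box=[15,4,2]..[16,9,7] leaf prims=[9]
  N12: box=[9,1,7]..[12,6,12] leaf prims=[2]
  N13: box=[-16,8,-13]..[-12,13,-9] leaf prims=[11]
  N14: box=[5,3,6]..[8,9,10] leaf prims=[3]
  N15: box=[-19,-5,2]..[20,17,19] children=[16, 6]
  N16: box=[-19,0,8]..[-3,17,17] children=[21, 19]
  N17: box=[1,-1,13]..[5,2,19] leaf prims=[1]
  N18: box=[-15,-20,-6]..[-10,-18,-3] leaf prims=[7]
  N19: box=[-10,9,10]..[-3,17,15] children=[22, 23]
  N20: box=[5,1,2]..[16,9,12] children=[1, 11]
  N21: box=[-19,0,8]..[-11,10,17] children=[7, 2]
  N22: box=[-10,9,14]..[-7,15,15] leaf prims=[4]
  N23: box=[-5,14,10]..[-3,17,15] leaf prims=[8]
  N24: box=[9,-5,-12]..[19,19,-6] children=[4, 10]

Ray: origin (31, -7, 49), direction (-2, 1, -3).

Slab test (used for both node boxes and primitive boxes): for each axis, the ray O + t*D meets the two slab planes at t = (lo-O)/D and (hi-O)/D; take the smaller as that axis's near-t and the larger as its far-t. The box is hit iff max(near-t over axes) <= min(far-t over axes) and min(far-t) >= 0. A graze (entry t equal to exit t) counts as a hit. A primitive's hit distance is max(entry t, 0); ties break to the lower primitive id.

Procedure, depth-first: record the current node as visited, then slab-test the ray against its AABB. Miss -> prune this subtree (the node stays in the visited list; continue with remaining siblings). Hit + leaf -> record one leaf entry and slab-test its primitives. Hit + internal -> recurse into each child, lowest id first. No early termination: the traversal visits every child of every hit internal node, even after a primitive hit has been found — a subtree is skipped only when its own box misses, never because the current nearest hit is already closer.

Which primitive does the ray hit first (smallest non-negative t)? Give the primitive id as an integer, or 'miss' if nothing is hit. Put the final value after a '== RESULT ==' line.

Traverse from the root:
N0 x:[11/2,25] y:[-13,26] z:[10,62/3] -> hit [10,62/3], descend [8, 15]
  N8 x:[6,47/2] y:[-13,26] z:[52/3,62/3] -> hit [52/3,62/3], descend [3, 24]
    N3 x:[41/2,47/2] y:[-13,20] z:[52/3,62/3] -> miss, prune
    N24 x:[6,11] y:[2,26] z:[55/3,61/3] -> miss, prune
  N15 x:[11/2,25] y:[2,24] z:[10,47/3] -> hit [10,47/3], descend [6, 16]
    N6 x:[11/2,15] y:[2,16] z:[10,47/3] -> hit [10,15], descend [9, 20]
      N9 x:[11/2,15] y:[2,9] z:[10,12] -> miss, prune
      N20 x:[15/2,13] y:[8,16] z:[37/3,47/3] -> hit [37/3,13], descend [1, 11]
        N1 x:[19/2,13] y:[8,16] z:[37/3,43/3] -> hit [37/3,13], descend [12, 14]
          N12 x:[19/2,11] y:[8,13] z:[37/3,14] -> miss, prune
          N14 x:[23/2,13] y:[10,16] z:[13,43/3] -> hit [13,13] leaf, test {P3@t=13}
        N11 x:[15/2,8] y:[11,16] z:[14,47/3] -> miss, prune
    N16 x:[17,25] y:[7,24] z:[32/3,41/3] -> miss, prune

Visited [0, 8, 3, 24, 15, 6, 9, 20, 1, 12, 14, 11, 16]. Tests: 13 box, 1 leaf. Nearest: P3.

== RESULT ==
3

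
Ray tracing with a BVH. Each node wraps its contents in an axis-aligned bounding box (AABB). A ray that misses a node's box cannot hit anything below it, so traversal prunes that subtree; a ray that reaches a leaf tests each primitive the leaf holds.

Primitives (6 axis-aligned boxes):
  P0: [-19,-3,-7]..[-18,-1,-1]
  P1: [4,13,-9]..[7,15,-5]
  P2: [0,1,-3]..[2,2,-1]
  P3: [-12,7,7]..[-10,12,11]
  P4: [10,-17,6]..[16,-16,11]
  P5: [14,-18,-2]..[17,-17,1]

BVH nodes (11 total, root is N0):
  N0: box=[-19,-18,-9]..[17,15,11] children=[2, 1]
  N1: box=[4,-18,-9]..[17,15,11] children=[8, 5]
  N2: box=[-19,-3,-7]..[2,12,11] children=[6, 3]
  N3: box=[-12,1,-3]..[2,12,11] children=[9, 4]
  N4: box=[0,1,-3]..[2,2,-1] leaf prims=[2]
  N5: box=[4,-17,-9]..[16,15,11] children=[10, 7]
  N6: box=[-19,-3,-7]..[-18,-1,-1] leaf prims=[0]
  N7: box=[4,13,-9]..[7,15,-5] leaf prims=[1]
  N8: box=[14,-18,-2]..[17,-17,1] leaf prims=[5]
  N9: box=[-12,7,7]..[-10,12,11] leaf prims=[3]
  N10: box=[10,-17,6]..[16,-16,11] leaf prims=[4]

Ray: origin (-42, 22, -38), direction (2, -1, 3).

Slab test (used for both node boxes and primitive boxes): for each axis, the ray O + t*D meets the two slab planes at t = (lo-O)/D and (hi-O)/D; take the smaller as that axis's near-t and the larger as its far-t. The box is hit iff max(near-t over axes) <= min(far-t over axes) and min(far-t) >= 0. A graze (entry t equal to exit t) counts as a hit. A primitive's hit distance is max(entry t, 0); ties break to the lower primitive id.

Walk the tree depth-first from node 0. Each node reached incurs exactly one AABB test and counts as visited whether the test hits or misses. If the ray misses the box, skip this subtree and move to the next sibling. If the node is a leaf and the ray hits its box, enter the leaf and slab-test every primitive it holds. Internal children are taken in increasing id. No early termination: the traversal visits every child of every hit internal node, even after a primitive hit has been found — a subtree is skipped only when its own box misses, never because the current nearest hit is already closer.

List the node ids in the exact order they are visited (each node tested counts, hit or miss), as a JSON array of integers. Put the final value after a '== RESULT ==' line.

Walk:
N0 x:[23/2,59/2] y:[7,40] z:[29/3,49/3] -> hit [23/2,49/3], descend [1, 2]
  N1 x:[23,59/2] y:[7,40] z:[29/3,49/3] -> miss, prune
  N2 x:[23/2,22] y:[10,25] z:[31/3,49/3] -> hit [23/2,49/3], descend [3, 6]
    N3 x:[15,22] y:[10,21] z:[35/3,49/3] -> hit [15,49/3], descend [4, 9]
      N4 x:[21,22] y:[20,21] z:[35/3,37/3] -> miss, prune
      N9 x:[15,16] y:[10,15] z:[15,49/3] -> hit [15,15] leaf, test {P3@t=15}
    N6 x:[23/2,12] y:[23,25] z:[31/3,37/3] -> miss, prune

7 AABB tests over nodes [0, 1, 2, 3, 4, 9, 6]; 1 leaf entered; closest P3.

== RESULT ==
[0, 1, 2, 3, 4, 9, 6]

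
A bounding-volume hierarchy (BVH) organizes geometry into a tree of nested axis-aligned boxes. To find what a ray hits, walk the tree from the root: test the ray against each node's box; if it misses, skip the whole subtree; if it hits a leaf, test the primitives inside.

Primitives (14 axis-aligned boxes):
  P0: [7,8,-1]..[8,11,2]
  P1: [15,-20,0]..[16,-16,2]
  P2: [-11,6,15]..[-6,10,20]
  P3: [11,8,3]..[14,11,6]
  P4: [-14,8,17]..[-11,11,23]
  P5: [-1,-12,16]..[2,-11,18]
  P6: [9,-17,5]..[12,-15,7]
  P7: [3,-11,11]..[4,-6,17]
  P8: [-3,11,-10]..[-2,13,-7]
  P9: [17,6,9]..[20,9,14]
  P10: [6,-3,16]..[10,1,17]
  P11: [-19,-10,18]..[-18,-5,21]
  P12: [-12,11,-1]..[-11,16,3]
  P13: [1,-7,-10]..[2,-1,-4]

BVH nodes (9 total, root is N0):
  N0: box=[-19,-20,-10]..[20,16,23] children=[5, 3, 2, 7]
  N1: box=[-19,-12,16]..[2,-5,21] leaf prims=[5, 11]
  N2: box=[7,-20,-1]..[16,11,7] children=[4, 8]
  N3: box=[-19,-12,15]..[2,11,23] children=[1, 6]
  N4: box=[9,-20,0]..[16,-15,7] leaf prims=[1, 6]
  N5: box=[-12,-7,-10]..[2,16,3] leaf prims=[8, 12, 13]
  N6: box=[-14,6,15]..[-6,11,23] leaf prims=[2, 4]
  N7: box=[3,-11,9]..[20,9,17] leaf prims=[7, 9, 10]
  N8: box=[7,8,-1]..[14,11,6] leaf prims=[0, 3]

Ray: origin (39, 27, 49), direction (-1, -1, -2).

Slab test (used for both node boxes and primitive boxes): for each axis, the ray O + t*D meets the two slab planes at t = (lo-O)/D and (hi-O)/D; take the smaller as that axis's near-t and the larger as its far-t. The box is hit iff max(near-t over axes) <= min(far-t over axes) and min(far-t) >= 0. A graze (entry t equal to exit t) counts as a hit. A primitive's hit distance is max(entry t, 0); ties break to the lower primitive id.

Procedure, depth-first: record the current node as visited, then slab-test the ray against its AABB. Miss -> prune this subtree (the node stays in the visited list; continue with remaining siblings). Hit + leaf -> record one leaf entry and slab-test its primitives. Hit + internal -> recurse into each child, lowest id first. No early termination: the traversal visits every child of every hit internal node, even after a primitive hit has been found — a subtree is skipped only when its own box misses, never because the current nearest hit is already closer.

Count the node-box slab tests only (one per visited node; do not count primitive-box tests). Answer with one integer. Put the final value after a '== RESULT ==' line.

Trace the traversal:
N0 x:[19,58] y:[11,47] z:[13,59/2] -> hit [19,59/2], descend [2, 3, 5, 7]
  N2 x:[23,32] y:[16,47] z:[21,25] -> hit [23,25], descend [4, 8]
    N4 x:[23,30] y:[42,47] z:[21,49/2] -> miss, prune
    N8 x:[25,32] y:[16,19] z:[43/2,25] -> miss, prune
  N3 x:[37,58] y:[16,39] z:[13,17] -> miss, prune
  N5 x:[37,51] y:[11,34] z:[23,59/2] -> miss, prune
  N7 x:[19,36] y:[18,38] z:[16,20] -> hit [19,20] leaf, test {P7(miss), P9@t=19, P10(miss)}

order=[0, 2, 4, 8, 3, 5, 7]  |boxes|=7  |leaves|=1  hit=P9

== RESULT ==
7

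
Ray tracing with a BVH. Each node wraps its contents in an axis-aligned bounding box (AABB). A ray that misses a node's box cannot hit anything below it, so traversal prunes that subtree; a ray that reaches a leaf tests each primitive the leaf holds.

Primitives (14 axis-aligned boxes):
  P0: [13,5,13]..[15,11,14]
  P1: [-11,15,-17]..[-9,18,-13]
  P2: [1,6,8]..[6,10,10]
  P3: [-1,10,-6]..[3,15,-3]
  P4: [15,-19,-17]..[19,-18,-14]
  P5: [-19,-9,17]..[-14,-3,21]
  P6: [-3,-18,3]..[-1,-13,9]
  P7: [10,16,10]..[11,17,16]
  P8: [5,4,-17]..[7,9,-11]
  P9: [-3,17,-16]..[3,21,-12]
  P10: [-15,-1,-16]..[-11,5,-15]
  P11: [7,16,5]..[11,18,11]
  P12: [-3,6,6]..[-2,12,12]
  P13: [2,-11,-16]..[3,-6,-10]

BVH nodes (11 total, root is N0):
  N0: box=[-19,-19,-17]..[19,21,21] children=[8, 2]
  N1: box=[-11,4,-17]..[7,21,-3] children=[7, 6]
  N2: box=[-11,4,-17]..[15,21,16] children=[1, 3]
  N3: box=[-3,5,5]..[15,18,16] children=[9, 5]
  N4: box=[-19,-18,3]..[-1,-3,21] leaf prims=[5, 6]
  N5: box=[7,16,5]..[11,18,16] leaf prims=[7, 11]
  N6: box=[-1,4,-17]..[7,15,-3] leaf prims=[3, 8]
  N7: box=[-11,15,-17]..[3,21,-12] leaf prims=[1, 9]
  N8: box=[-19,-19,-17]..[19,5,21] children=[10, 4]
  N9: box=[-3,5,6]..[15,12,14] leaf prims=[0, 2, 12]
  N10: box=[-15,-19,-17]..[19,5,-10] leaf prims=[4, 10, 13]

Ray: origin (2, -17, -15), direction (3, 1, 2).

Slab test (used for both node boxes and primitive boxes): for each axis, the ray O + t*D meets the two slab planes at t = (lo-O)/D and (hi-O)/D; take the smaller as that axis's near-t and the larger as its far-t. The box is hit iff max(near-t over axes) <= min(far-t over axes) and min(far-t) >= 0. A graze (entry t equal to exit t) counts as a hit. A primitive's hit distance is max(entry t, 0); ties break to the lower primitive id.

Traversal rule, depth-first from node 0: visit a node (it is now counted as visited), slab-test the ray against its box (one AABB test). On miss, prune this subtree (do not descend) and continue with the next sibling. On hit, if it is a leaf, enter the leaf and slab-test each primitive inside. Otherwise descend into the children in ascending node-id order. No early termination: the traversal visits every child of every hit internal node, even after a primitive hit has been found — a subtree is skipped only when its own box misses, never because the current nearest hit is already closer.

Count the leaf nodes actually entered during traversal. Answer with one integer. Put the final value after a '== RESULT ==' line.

Walk:
N0 x:[-7,17/3] y:[-2,38] z:[-1,18] -> hit [-1,17/3], descend [2, 8]
  N2 x:[-13/3,13/3] y:[21,38] z:[-1,31/2] -> miss, prune
  N8 x:[-7,17/3] y:[-2,22] z:[-1,18] -> hit [-1,17/3], descend [4, 10]
    N4 x:[-7,-1] y:[-1,14] z:[9,18] -> miss, prune
    N10 x:[-17/3,17/3] y:[-2,22] z:[-1,5/2] -> hit [-1,5/2] leaf, test {P4(miss), P10(miss), P13(miss)}

Visited [0, 2, 8, 4, 10]. Tests: 5 box, 1 leaf. Nearest: miss.

== RESULT ==
1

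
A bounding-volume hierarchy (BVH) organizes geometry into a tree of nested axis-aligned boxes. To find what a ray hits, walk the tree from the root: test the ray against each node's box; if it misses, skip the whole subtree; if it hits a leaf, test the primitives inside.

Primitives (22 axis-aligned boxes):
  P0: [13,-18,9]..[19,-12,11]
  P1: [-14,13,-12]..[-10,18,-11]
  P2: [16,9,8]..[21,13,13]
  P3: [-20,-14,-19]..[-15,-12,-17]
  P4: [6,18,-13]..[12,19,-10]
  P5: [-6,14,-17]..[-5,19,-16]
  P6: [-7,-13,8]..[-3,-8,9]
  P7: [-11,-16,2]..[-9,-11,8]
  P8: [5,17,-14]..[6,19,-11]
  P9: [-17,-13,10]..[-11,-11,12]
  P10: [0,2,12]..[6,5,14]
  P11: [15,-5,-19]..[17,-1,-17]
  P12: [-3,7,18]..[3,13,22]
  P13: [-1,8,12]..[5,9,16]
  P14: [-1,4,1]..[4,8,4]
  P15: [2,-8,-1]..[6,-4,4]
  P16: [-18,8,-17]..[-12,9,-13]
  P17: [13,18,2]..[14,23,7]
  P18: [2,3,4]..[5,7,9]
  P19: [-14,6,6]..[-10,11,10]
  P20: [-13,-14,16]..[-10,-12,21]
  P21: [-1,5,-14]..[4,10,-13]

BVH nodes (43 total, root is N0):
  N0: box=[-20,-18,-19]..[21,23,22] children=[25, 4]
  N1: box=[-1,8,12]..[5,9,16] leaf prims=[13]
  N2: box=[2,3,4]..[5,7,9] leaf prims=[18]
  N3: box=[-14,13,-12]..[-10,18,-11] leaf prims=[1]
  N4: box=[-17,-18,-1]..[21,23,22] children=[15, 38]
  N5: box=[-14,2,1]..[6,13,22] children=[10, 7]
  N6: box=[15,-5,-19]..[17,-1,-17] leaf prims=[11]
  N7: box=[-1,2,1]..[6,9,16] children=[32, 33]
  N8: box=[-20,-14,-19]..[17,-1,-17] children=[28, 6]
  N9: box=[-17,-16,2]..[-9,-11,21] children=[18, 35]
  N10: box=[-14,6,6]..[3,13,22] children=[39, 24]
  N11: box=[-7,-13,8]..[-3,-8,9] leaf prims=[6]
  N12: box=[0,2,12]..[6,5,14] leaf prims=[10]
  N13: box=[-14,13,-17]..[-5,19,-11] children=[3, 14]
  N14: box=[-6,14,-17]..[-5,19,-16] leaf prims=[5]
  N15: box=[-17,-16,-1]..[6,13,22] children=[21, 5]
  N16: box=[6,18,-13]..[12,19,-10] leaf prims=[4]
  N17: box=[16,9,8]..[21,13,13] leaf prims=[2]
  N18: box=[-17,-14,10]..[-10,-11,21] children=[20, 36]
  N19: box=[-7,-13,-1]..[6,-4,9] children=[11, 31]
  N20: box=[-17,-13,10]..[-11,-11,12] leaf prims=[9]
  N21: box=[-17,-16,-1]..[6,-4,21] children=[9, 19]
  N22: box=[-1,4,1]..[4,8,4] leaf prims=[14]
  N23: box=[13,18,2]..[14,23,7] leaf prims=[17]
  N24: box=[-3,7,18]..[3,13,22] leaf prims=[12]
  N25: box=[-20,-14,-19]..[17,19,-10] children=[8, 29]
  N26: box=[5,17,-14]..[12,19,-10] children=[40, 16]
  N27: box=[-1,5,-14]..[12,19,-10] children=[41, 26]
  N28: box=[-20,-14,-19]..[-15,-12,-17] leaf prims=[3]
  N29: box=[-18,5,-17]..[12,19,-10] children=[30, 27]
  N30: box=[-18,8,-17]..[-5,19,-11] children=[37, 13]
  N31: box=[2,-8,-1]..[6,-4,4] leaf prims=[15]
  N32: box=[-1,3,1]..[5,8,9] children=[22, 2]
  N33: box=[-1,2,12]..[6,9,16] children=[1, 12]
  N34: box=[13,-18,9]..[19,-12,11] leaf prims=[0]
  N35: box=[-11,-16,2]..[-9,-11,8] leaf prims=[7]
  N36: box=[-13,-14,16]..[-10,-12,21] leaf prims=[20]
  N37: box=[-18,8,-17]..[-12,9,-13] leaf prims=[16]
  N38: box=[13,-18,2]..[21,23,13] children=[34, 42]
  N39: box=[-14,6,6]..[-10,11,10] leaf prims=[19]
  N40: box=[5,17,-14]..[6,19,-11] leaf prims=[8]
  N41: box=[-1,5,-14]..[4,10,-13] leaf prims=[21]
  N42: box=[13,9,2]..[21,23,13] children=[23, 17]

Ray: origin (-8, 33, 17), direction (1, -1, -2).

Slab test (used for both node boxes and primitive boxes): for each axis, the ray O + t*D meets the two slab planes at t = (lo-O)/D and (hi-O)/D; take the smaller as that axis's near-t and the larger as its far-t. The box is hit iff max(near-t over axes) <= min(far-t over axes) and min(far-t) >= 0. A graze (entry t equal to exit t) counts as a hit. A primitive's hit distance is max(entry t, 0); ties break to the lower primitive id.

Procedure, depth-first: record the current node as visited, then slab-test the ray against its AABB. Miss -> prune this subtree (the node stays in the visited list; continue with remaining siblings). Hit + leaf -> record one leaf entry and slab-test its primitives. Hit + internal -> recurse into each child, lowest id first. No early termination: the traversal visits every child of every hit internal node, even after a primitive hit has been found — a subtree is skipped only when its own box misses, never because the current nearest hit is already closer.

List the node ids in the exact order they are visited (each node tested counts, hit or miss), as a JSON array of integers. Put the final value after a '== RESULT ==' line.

Walk:
N0 x:[-12,29] y:[10,51] z:[-5/2,18] -> hit [10,18], descend [4, 25]
  N4 x:[-9,29] y:[10,51] z:[-5/2,9] -> miss, prune
  N25 x:[-12,25] y:[14,47] z:[27/2,18] -> hit [14,18], descend [8, 29]
    N8 x:[-12,25] y:[34,47] z:[17,18] -> miss, prune
    N29 x:[-10,20] y:[14,28] z:[27/2,17] -> hit [14,17], descend [27, 30]
      N27 x:[7,20] y:[14,28] z:[27/2,31/2] -> hit [14,31/2], descend [26, 41]
        N26 x:[13,20] y:[14,16] z:[27/2,31/2] -> hit [14,31/2], descend [16, 40]
          N16 x:[14,20] y:[14,15] z:[27/2,15] -> hit [14,15] leaf, test {P4@t=14}
          N40 x:[13,14] y:[14,16] z:[14,31/2] -> hit [14,14] leaf, test {P8@t=14}
        N41 x:[7,12] y:[23,28] z:[15,31/2] -> miss, prune
      N30 x:[-10,3] y:[14,25] z:[14,17] -> miss, prune

Summary -> nodes [0, 4, 25, 8, 29, 27, 26, 16, 40, 41, 30]; box-tests=11; leaf-entries=2; first=P4

== RESULT ==
[0, 4, 25, 8, 29, 27, 26, 16, 40, 41, 30]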